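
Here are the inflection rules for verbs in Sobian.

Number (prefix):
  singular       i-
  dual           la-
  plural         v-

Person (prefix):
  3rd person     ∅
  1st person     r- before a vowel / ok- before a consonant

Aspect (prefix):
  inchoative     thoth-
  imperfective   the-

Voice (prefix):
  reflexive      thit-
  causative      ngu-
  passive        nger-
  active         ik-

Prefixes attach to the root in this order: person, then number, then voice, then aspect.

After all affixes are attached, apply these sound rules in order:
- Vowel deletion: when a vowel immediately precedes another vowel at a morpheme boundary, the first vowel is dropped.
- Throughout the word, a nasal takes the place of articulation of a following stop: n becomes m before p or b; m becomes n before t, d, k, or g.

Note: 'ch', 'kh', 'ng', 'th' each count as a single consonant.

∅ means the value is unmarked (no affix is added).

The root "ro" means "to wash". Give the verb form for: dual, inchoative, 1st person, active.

Attach person 1st person ok- (before consonant 'r') → okro.
Attach number dual la- → laokro.
Attach voice active ik- → iklaokro.
Attach aspect inchoative thoth- → thothiklaokro.
Apply vowel deletion: thothiklaokro → thothiklokro.
Nasal assimilation: no change.

thothiklokro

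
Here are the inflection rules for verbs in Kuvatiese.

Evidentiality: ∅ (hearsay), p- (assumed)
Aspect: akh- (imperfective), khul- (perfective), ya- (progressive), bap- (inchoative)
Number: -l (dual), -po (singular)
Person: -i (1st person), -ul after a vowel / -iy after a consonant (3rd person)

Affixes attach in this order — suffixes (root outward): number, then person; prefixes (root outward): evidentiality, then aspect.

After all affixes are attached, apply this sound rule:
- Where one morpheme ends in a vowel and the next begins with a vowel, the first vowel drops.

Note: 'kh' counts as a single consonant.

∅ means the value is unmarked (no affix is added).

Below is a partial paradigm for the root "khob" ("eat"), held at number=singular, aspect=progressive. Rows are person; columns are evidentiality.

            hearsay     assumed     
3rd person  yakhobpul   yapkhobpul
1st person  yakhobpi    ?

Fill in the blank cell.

yapkhobpi

Attach number singular -po → khobpo.
Attach evidentiality assumed p- → pkhobpo.
Attach aspect progressive ya- → yapkhobpo.
Attach person 1st person -i → yapkhobpoi.
Apply vowel deletion: yapkhobpoi → yapkhobpi.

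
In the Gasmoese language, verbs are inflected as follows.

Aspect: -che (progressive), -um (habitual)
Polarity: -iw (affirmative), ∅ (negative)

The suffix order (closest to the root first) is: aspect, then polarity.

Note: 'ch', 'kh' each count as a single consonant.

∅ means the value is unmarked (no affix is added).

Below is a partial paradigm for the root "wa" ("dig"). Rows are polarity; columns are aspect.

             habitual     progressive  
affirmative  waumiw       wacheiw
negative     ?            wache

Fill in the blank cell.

waum

Attach aspect habitual -um → waum.
polarity = negative: zero marking, form stays waum.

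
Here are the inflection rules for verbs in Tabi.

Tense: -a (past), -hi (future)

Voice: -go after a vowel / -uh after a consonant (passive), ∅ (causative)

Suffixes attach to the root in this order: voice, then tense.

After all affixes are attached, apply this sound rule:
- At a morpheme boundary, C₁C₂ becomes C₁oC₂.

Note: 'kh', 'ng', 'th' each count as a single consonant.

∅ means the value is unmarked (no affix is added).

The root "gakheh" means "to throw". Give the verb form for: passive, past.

Attach voice passive -uh (after consonant 'h') → gakhehuh.
Attach tense past -a → gakhehuha.
Epenthesis: no change.

gakhehuha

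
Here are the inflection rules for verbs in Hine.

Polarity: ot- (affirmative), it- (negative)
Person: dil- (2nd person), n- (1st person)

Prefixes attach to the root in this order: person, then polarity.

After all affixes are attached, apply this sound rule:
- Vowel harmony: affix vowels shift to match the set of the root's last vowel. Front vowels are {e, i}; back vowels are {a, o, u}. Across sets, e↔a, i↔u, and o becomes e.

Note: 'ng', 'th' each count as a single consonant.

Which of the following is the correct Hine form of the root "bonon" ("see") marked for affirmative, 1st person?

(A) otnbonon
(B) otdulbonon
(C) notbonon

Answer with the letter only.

A

Attach person 1st person n- → nbonon.
Attach polarity affirmative ot- → otnbonon.
Vowel harmony: no change.
So the correct form is otnbonon, option (A).
(B) otdulbonon is wrong: it uses 2nd person instead of 1st person for person.
(C) notbonon is wrong: it has the affixes in the wrong order.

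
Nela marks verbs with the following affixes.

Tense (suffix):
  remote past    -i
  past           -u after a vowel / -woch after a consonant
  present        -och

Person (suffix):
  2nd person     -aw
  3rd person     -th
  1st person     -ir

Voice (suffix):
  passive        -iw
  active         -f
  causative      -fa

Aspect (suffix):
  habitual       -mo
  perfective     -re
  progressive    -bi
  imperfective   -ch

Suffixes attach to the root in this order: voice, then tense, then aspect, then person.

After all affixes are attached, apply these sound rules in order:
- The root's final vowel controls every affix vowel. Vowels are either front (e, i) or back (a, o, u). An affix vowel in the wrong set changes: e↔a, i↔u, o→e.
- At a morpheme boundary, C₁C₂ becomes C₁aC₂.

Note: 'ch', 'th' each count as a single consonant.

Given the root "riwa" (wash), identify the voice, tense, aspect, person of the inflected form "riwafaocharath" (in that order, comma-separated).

causative, present, perfective, 3rd person

Segment: riwa-fa-och-re-th.
voice: -fa → causative.
tense: -och → present.
aspect: -re → perfective.
person: -th → 3rd person.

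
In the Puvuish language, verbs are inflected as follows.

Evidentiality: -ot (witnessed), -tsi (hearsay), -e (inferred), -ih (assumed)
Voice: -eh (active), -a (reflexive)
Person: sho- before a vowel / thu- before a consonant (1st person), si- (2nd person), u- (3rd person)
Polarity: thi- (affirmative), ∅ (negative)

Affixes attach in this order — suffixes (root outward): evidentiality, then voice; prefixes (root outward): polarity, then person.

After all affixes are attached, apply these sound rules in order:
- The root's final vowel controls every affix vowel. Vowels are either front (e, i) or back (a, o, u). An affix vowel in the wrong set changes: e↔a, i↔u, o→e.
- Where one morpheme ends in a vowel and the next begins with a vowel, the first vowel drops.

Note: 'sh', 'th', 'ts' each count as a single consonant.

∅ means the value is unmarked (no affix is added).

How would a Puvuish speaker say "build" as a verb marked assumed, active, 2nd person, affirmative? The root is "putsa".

Attach evidentiality assumed -ih → putsaih.
Attach voice active -eh → putsaiheh.
Attach polarity affirmative thi- → thiputsaiheh.
Attach person 2nd person si- → sithiputsaiheh.
Apply vowel harmony: sithiputsaiheh → suthuputsauhah.
Apply vowel deletion: suthuputsauhah → suthuputsuhah.

suthuputsuhah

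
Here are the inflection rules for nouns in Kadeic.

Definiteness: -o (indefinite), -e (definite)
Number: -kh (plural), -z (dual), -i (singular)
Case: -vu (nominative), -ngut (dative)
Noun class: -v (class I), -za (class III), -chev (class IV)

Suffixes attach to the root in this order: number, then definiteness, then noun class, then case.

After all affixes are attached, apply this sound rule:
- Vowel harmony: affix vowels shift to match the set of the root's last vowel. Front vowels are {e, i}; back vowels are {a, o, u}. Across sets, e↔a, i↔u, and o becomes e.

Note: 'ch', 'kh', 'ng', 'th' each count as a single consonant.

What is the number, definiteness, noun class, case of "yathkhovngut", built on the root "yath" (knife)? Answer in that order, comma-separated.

Segment: yath-kh-o-v-ngut.
number: -kh → plural.
definiteness: -o → indefinite.
noun class: -v → class I.
case: -ngut → dative.

plural, indefinite, class I, dative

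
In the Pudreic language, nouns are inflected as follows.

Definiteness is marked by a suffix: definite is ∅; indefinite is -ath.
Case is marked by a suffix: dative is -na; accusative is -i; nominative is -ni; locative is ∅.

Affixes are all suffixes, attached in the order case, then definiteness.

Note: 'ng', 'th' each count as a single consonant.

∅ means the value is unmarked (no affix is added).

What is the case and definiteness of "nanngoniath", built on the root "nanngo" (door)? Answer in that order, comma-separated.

nominative, indefinite

Segment: nanngo-ni-ath.
case: -ni → nominative.
definiteness: -ath → indefinite.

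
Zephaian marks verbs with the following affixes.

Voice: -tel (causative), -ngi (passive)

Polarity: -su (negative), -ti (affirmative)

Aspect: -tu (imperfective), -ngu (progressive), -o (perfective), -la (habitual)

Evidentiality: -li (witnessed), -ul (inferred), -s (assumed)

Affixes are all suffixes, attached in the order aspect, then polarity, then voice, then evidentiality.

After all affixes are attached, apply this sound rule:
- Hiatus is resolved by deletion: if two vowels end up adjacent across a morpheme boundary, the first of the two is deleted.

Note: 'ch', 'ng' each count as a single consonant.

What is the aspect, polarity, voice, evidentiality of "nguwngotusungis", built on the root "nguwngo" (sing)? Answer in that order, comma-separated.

Segment: nguwngo-tu-su-ngi-s.
aspect: -tu → imperfective.
polarity: -su → negative.
voice: -ngi → passive.
evidentiality: -s → assumed.

imperfective, negative, passive, assumed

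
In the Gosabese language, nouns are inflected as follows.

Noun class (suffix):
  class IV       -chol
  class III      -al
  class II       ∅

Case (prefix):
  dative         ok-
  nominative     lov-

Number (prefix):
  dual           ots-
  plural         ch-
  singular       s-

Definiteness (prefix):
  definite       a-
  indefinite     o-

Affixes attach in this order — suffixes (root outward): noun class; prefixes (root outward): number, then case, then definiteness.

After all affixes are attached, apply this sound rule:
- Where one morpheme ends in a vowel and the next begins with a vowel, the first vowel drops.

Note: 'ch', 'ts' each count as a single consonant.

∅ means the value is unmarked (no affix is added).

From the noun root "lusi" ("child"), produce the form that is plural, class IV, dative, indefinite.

Attach noun class class IV -chol → lusichol.
Attach number plural ch- → chlusichol.
Attach case dative ok- → okchlusichol.
Attach definiteness indefinite o- → ookchlusichol.
Apply vowel deletion: ookchlusichol → okchlusichol.

okchlusichol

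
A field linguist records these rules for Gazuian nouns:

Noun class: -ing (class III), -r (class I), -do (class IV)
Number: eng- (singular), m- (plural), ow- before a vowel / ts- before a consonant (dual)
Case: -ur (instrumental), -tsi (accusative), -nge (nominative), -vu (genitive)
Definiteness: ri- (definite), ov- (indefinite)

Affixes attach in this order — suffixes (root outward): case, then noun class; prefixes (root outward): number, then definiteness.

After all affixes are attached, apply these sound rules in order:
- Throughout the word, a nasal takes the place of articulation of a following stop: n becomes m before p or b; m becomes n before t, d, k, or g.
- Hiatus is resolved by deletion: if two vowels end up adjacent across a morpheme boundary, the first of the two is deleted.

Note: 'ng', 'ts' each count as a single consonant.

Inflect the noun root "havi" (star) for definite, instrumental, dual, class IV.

ritshavurdo

Attach case instrumental -ur → haviur.
Attach noun class class IV -do → haviurdo.
Attach number dual ts- (before consonant 'h') → tshaviurdo.
Attach definiteness definite ri- → ritshaviurdo.
Nasal assimilation: no change.
Apply vowel deletion: ritshaviurdo → ritshavurdo.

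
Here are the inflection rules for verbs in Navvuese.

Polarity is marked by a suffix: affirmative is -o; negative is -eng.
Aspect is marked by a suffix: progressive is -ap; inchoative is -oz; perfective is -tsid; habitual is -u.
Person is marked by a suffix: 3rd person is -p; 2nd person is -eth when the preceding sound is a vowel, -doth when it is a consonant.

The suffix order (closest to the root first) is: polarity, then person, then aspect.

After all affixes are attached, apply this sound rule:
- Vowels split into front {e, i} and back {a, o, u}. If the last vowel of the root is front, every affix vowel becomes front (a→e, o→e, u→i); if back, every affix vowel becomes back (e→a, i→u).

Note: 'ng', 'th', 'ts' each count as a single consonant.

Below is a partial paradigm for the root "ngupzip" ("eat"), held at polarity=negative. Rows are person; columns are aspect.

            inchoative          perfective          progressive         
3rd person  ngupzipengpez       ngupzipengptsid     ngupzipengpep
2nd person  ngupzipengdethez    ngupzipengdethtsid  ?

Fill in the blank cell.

ngupzipengdethep

Attach polarity negative -eng → ngupzipeng.
Attach person 2nd person -doth (after consonant 'ng') → ngupzipengdoth.
Attach aspect progressive -ap → ngupzipengdothap.
Apply vowel harmony: ngupzipengdothap → ngupzipengdethep.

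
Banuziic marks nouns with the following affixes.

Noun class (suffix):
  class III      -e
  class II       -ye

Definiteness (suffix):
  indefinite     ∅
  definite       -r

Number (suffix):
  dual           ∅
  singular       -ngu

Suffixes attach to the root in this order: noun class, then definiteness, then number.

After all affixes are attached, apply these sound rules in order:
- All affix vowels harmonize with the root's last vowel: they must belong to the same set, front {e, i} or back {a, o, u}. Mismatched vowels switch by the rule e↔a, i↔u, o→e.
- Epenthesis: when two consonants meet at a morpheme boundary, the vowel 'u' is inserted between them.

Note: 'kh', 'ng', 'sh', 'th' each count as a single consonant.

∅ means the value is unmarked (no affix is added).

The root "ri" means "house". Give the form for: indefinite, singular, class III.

riengi

Attach noun class class III -e → rie.
definiteness = indefinite: zero marking, form stays rie.
Attach number singular -ngu → riengu.
Apply vowel harmony: riengu → riengi.
Epenthesis: no change.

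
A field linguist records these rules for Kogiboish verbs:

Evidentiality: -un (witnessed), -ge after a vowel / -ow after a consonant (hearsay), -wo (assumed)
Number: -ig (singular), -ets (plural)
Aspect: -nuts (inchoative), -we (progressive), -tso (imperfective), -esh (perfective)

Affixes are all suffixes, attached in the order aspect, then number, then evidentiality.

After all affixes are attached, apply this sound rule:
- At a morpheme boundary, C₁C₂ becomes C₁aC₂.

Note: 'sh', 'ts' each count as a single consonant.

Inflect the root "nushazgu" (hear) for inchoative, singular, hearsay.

nushazgunutsigow

Attach aspect inchoative -nuts → nushazgunuts.
Attach number singular -ig → nushazgunutsig.
Attach evidentiality hearsay -ow (after consonant 'g') → nushazgunutsigow.
Epenthesis: no change.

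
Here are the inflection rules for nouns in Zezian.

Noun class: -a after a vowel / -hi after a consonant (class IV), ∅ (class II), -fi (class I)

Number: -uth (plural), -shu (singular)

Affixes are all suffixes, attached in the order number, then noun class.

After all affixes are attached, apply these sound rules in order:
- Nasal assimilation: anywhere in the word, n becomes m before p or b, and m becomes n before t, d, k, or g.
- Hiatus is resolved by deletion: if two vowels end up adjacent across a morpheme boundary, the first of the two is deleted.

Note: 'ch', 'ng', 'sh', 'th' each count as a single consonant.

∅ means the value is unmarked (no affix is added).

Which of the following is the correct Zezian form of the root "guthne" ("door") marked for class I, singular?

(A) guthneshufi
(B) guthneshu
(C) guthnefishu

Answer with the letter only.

A

Attach number singular -shu → guthneshu.
Attach noun class class I -fi → guthneshufi.
Nasal assimilation: no change.
Vowel deletion: no change.
So the correct form is guthneshufi, option (A).
(C) guthnefishu is wrong: it has the affixes in the wrong order.
(B) guthneshu is wrong: it uses class II instead of class I for noun class.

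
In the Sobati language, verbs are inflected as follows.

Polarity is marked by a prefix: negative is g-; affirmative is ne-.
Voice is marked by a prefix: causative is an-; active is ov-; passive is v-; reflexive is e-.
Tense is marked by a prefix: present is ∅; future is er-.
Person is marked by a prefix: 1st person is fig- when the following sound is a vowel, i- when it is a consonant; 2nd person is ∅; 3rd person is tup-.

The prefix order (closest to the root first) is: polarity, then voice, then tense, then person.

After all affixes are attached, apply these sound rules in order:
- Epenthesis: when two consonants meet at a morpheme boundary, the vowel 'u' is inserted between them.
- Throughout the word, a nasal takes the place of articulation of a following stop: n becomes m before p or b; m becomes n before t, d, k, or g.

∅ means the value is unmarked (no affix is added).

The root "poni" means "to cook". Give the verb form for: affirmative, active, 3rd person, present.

Attach polarity affirmative ne- → neponi.
Attach voice active ov- → ovneponi.
tense = present: zero marking, form stays ovneponi.
Attach person 3rd person tup- → tupovneponi.
Apply epenthesis: tupovneponi → tupovuneponi.
Nasal assimilation: no change.

tupovuneponi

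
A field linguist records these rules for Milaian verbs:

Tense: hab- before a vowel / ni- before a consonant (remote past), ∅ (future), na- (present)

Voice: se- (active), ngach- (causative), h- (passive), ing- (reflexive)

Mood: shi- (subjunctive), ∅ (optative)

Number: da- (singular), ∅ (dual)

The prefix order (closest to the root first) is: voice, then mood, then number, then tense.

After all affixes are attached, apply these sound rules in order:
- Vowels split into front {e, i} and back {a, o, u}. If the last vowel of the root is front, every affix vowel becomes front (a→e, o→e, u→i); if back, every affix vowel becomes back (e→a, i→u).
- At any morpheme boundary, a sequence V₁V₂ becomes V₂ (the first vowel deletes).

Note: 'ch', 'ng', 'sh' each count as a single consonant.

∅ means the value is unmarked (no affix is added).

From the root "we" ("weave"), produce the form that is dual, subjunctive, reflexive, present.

neshingwe

Attach voice reflexive ing- → ingwe.
Attach mood subjunctive shi- → shiingwe.
number = dual: zero marking, form stays shiingwe.
Attach tense present na- → nashiingwe.
Apply vowel harmony: nashiingwe → neshiingwe.
Apply vowel deletion: neshiingwe → neshingwe.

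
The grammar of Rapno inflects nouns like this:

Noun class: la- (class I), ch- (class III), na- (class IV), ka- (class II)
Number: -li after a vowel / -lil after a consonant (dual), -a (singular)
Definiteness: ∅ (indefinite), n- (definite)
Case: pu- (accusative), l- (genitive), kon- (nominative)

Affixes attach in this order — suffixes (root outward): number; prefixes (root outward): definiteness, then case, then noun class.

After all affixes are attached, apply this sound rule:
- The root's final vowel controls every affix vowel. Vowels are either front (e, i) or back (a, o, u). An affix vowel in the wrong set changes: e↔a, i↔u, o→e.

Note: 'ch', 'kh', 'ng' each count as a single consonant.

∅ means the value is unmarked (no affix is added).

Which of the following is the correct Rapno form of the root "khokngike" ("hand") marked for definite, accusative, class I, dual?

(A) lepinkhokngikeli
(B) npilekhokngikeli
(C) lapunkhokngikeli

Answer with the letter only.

Attach definiteness definite n- → nkhokngike.
Attach number dual -li (after vowel 'e') → nkhokngikeli.
Attach case accusative pu- → punkhokngikeli.
Attach noun class class I la- → lapunkhokngikeli.
Apply vowel harmony: lapunkhokngikeli → lepinkhokngikeli.
So the correct form is lepinkhokngikeli, option (A).
(B) npilekhokngikeli is wrong: it has the affixes in the wrong order.
(C) lapunkhokngikeli is wrong: it fails to apply the sound rule(s).

A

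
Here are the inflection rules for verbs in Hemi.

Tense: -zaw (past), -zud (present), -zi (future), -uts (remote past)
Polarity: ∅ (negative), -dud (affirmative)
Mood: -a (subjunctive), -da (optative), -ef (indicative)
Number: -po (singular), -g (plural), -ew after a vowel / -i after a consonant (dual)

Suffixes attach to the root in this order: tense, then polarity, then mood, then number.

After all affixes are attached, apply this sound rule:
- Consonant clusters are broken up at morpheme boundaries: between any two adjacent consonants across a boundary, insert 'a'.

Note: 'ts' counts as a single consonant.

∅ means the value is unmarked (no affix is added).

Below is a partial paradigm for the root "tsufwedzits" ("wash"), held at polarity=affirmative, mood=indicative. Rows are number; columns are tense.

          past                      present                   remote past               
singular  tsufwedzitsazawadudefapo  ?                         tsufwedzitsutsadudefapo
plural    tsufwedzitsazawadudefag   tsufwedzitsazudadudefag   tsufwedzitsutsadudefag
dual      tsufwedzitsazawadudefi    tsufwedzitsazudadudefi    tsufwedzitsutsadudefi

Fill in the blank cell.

tsufwedzitsazudadudefapo

Attach tense present -zud → tsufwedzitszud.
Attach polarity affirmative -dud → tsufwedzitszuddud.
Attach mood indicative -ef → tsufwedzitszuddudef.
Attach number singular -po → tsufwedzitszuddudefpo.
Apply epenthesis: tsufwedzitszuddudefpo → tsufwedzitsazudadudefapo.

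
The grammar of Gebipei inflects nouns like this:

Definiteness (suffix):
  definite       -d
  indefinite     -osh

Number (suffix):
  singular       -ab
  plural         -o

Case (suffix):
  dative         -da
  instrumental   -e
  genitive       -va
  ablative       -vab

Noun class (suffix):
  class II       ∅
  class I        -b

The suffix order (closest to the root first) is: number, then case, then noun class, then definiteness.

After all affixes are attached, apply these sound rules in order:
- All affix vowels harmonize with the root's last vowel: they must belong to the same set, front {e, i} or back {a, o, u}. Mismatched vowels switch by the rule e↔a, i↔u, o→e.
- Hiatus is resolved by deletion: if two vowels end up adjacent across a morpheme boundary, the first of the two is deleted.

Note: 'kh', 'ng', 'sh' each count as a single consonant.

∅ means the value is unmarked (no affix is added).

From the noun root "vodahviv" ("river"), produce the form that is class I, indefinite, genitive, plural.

Attach number plural -o → vodahvivo.
Attach case genitive -va → vodahvivova.
Attach noun class class I -b → vodahvivovab.
Attach definiteness indefinite -osh → vodahvivovabosh.
Apply vowel harmony: vodahvivovabosh → vodahvivevebesh.
Vowel deletion: no change.

vodahvivevebesh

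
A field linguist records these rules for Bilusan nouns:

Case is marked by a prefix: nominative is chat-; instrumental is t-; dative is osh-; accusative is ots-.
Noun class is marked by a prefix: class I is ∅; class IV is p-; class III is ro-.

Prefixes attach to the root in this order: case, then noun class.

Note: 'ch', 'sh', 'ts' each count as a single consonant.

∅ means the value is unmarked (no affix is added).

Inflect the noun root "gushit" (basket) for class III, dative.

rooshgushit

Attach case dative osh- → oshgushit.
Attach noun class class III ro- → rooshgushit.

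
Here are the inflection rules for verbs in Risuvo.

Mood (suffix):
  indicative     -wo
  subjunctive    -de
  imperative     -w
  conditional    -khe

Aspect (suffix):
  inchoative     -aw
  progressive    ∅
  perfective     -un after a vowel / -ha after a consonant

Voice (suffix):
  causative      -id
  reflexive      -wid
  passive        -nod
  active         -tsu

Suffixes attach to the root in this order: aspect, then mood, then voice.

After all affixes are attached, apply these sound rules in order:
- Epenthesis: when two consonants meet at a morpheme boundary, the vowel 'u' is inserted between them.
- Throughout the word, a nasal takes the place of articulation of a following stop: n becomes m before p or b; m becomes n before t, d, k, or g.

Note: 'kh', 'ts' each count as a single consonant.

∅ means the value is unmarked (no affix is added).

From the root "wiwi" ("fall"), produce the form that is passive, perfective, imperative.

Attach aspect perfective -un (after vowel 'i') → wiwiun.
Attach mood imperative -w → wiwiunw.
Attach voice passive -nod → wiwiunwnod.
Apply epenthesis: wiwiunwnod → wiwiunuwunod.
Nasal assimilation: no change.

wiwiunuwunod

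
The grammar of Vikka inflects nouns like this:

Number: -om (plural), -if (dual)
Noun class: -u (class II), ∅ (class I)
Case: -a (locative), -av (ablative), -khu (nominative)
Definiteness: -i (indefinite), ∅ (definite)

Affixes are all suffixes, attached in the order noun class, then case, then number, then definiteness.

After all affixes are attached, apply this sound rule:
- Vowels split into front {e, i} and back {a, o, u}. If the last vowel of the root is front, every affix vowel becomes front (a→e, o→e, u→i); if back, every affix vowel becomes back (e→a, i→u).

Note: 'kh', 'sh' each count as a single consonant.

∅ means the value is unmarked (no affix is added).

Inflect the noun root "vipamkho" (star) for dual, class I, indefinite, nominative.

vipamkhokhuufu

noun class = class I: zero marking, form stays vipamkho.
Attach case nominative -khu → vipamkhokhu.
Attach number dual -if → vipamkhokhuif.
Attach definiteness indefinite -i → vipamkhokhuifi.
Apply vowel harmony: vipamkhokhuifi → vipamkhokhuufu.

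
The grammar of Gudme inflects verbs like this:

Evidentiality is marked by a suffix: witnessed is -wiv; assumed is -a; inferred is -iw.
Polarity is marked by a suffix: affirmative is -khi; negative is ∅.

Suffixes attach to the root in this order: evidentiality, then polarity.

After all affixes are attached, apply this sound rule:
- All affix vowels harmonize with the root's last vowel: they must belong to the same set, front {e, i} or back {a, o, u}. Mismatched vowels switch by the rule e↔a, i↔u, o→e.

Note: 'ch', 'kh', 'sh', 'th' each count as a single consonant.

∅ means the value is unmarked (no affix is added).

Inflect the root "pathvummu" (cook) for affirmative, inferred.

Attach evidentiality inferred -iw → pathvummuiw.
Attach polarity affirmative -khi → pathvummuiwkhi.
Apply vowel harmony: pathvummuiwkhi → pathvummuuwkhu.

pathvummuuwkhu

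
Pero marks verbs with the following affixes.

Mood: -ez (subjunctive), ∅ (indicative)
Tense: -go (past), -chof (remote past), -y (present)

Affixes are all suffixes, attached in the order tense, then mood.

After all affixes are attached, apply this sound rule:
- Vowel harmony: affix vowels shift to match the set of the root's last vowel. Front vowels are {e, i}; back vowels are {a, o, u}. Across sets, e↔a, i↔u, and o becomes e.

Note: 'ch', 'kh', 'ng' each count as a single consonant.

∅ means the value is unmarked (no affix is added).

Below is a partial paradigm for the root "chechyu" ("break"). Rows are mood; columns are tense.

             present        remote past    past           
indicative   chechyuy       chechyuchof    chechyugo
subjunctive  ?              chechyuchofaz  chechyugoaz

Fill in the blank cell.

Attach tense present -y → chechyuy.
Attach mood subjunctive -ez → chechyuyez.
Apply vowel harmony: chechyuyez → chechyuyaz.

chechyuyaz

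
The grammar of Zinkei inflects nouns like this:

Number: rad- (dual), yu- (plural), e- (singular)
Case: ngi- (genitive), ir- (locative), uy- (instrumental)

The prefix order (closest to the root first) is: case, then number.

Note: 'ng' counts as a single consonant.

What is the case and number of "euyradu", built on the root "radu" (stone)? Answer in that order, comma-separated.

instrumental, singular

Segment: e-uy-radu.
case: uy- → instrumental.
number: e- → singular.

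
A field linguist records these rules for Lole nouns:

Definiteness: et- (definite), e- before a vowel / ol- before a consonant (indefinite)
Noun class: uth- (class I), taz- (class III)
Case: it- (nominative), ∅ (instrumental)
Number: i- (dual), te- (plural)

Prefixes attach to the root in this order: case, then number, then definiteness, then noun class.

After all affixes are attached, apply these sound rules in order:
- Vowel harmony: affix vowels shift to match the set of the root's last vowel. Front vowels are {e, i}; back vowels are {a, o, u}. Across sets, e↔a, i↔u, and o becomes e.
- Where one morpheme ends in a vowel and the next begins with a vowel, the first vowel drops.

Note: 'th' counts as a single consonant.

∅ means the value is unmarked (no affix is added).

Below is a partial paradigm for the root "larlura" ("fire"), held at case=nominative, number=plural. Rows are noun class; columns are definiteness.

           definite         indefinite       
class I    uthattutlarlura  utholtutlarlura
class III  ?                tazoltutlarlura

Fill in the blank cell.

tazattutlarlura

Attach case nominative it- → itlarlura.
Attach number plural te- → teitlarlura.
Attach definiteness definite et- → etteitlarlura.
Attach noun class class III taz- → tazetteitlarlura.
Apply vowel harmony: tazetteitlarlura → tazattautlarlura.
Apply vowel deletion: tazattautlarlura → tazattutlarlura.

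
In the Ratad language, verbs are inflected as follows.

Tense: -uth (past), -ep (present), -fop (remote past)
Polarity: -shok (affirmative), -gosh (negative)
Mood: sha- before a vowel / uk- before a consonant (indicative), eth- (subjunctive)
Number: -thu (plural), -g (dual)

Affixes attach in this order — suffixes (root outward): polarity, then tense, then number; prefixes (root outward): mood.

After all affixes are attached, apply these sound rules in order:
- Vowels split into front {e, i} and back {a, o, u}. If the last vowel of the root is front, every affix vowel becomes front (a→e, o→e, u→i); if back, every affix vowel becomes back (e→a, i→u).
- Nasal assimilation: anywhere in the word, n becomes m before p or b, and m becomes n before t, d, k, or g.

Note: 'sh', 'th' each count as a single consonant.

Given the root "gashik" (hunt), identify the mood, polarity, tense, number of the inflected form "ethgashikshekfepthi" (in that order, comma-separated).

subjunctive, affirmative, remote past, plural

Segment: eth-gashik-shok-fop-thu.
mood: eth- → subjunctive.
polarity: -shok → affirmative.
tense: -fop → remote past.
number: -thu → plural.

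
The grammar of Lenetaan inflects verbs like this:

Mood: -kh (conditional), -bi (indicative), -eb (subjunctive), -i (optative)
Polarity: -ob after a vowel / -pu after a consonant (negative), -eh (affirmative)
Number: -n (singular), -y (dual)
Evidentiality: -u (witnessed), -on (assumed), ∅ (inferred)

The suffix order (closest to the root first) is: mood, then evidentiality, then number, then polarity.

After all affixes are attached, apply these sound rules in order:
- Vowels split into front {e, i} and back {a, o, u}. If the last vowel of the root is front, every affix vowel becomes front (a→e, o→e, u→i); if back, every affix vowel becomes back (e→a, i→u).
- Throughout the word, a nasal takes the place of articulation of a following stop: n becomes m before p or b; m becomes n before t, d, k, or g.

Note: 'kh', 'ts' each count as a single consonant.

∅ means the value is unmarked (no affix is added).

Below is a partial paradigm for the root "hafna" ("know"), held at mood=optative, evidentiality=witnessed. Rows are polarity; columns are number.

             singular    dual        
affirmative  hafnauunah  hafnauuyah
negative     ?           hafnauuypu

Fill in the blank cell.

Attach mood optative -i → hafnai.
Attach evidentiality witnessed -u → hafnaiu.
Attach number singular -n → hafnaiun.
Attach polarity negative -pu (after consonant 'n') → hafnaiunpu.
Apply vowel harmony: hafnaiunpu → hafnauunpu.
Apply nasal assimilation: hafnauunpu → hafnauumpu.

hafnauumpu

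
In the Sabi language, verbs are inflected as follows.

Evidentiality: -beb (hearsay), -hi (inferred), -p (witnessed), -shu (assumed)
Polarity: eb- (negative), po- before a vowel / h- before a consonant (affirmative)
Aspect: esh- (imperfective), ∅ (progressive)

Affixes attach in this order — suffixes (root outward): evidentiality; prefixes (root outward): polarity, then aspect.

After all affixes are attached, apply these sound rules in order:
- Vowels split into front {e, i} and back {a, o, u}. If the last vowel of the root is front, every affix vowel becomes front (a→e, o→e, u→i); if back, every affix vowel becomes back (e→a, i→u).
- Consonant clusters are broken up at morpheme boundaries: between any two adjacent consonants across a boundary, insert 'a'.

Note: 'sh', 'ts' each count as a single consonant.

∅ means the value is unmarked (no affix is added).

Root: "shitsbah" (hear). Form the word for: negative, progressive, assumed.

abashitsbahashu

Attach polarity negative eb- → ebshitsbah.
aspect = progressive: zero marking, form stays ebshitsbah.
Attach evidentiality assumed -shu → ebshitsbahshu.
Apply vowel harmony: ebshitsbahshu → abshitsbahshu.
Apply epenthesis: abshitsbahshu → abashitsbahashu.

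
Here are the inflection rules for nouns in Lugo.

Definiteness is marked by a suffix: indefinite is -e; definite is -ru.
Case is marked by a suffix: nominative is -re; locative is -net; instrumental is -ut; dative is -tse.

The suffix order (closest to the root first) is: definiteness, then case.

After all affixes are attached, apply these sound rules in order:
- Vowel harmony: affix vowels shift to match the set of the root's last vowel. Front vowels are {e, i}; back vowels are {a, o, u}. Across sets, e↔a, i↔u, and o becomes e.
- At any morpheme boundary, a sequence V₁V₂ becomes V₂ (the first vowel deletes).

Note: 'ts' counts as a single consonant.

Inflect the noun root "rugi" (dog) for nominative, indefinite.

Attach definiteness indefinite -e → rugie.
Attach case nominative -re → rugiere.
Vowel harmony: no change.
Apply vowel deletion: rugiere → rugere.

rugere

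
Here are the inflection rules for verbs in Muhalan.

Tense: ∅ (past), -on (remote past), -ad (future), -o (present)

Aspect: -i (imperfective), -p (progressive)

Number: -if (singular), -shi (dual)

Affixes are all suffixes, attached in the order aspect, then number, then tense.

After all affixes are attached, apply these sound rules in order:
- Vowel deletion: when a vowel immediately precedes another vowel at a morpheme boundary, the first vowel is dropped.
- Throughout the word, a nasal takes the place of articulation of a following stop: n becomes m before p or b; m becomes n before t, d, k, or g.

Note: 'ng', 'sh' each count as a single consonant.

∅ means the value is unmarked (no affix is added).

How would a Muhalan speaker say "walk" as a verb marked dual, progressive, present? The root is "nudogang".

nudogangpsho

Attach aspect progressive -p → nudogangp.
Attach number dual -shi → nudogangpshi.
Attach tense present -o → nudogangpshio.
Apply vowel deletion: nudogangpshio → nudogangpsho.
Nasal assimilation: no change.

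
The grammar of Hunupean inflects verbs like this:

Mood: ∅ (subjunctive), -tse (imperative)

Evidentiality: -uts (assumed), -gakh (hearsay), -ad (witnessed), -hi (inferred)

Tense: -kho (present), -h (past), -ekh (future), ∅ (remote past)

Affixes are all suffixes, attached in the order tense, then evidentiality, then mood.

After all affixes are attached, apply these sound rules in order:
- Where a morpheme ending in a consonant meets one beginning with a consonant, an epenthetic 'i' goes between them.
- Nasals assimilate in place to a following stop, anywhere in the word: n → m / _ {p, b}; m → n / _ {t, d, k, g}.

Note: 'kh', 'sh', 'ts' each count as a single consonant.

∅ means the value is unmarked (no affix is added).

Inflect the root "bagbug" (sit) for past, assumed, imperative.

Attach tense past -h → bagbugh.
Attach evidentiality assumed -uts → bagbughuts.
Attach mood imperative -tse → bagbughutstse.
Apply epenthesis: bagbughutstse → bagbugihutsitse.
Nasal assimilation: no change.

bagbugihutsitse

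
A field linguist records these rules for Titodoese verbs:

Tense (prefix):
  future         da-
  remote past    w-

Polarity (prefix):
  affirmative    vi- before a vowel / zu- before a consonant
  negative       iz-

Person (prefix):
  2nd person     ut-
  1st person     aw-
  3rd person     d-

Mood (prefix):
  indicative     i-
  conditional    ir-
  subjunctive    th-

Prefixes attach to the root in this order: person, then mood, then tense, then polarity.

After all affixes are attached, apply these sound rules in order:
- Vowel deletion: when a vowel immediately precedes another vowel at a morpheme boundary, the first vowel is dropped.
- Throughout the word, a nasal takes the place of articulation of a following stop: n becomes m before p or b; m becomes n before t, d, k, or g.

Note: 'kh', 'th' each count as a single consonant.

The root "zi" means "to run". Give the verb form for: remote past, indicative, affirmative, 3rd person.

Attach person 3rd person d- → dzi.
Attach mood indicative i- → idzi.
Attach tense remote past w- → widzi.
Attach polarity affirmative zu- (before consonant 'w') → zuwidzi.
Vowel deletion: no change.
Nasal assimilation: no change.

zuwidzi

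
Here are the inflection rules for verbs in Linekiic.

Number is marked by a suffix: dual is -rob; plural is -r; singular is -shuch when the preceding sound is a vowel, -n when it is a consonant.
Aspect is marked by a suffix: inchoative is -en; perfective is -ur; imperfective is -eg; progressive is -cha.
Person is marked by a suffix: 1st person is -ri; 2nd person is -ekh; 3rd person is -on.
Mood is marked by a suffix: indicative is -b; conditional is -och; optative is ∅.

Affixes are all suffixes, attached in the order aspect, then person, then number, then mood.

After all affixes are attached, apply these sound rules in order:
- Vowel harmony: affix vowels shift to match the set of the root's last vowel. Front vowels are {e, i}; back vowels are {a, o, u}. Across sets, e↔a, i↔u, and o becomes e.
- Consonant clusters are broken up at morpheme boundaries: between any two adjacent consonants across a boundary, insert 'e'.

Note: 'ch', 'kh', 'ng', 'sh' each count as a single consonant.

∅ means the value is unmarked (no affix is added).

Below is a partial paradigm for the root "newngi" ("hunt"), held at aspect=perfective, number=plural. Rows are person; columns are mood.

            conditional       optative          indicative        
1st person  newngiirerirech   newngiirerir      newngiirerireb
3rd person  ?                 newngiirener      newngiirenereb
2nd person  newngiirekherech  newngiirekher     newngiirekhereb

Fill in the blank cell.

newngiirenerech

Attach aspect perfective -ur → newngiur.
Attach person 3rd person -on → newngiuron.
Attach number plural -r → newngiuronr.
Attach mood conditional -och → newngiuronroch.
Apply vowel harmony: newngiuronroch → newngiirenrech.
Apply epenthesis: newngiirenrech → newngiirenerech.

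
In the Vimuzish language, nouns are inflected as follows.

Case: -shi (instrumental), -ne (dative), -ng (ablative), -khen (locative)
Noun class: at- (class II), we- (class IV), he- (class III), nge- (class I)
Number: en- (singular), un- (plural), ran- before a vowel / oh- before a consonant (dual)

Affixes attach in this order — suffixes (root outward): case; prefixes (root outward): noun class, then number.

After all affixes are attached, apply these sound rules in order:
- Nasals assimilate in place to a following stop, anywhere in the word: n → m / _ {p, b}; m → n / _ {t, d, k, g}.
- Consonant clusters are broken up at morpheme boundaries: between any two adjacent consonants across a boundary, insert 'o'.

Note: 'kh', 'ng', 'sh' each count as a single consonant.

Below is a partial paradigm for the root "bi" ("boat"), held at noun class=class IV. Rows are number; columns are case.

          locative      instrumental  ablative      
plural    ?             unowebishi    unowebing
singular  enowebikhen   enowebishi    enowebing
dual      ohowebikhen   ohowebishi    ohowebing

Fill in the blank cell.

unowebikhen

Attach noun class class IV we- → webi.
Attach number plural un- → unwebi.
Attach case locative -khen → unwebikhen.
Nasal assimilation: no change.
Apply epenthesis: unwebikhen → unowebikhen.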